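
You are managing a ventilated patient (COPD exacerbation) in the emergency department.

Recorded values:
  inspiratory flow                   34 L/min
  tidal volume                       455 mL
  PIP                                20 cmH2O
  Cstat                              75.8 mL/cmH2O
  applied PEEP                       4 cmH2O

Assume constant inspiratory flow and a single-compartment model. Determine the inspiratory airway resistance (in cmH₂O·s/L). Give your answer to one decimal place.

17.6

Flow: 34 L/min ÷ 60 = 0.5667 L/s.
Equation of motion (constant flow): PIP = Vt/C + R·V̇ + PEEP.
R·V̇ = PIP − Vt/C − PEEP = 20 − 455/75.8 − 4 = 20 − 6.003 − 4 = 9.997 cmH2O.
R = 9.997 / 0.5667 = 17.641 cmH2O·s/L.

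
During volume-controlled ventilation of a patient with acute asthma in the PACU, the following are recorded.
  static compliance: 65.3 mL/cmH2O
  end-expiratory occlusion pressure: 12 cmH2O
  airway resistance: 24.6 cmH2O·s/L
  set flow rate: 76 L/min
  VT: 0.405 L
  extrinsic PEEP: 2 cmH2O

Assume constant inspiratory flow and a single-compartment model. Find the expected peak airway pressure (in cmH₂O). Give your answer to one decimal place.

Flow: 76 L/min ÷ 60 = 1.2667 L/s.
Total PEEP = 12 cmH2O (set 2 + intrinsic 10); this is the baseline alveolar pressure.
Equation of motion (constant flow): PIP = Vt/C + R·V̇ + PEEP.
PIP = 405/65.3 + 24.6×1.2667 + 12 = 6.202 + 31.161 + 12 = 49.363 cmH2O.

49.4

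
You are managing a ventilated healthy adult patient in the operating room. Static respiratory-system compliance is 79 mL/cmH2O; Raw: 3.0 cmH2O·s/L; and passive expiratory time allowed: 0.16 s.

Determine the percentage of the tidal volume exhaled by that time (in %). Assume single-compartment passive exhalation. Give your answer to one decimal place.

τ = R × C = 3.0 × 79 mL/cmH2O = 3.0 × 0.079 L/cmH2O = 0.237 s.
Passive exhalation: V(t)/V₀ = e^(−t/τ) = e^(−0.16/0.237) = 0.5091.
Fraction exhaled = 1 − 0.5091 = 0.4909 → 49.09%.

49.1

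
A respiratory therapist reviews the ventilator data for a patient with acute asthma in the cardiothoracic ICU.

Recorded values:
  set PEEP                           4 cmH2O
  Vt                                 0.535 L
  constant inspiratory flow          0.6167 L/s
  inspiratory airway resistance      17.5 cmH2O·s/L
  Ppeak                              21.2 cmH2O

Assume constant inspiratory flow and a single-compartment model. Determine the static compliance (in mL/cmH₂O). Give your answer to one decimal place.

83.5

Equation of motion (constant flow): PIP = Vt/C + R·V̇ + PEEP.
Vt/C = PIP − R·V̇ − PEEP = 21.2 − 17.5×0.6167 − 4 = 21.2 − 10.792 − 4 = 6.408 cmH2O.
C = Vt / 6.408 = 535 / 6.408 = 83.489 mL/cmH2O.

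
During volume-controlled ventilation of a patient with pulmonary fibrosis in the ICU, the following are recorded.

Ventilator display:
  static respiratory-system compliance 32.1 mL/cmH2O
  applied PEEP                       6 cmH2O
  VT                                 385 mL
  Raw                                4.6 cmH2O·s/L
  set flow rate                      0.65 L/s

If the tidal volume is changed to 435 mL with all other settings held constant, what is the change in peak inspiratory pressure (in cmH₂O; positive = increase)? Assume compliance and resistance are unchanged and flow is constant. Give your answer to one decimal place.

PIP = Vt/C + R·V̇ + PEEP (constant-flow equation of motion).
Only the elastic term changes: ΔPIP = ΔVt / C = (435 − 385) / 32.1 = 1.558 cmH2O.

1.6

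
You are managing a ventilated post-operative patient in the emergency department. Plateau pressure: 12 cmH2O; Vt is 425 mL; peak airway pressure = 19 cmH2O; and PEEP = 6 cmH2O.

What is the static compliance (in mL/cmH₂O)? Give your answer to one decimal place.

Cstat = Vt / (Pplat − PEEP) = 425 / (12 − 6) = 425 / 6.0 = 70.833 mL/cmH2O.

70.8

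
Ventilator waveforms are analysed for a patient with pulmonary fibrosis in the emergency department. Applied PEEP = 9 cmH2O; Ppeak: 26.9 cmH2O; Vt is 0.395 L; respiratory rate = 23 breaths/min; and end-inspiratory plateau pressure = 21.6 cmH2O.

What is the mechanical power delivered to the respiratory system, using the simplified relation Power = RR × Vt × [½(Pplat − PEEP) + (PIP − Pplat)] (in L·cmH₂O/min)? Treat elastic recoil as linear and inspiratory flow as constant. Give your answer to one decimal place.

Per-breath work = Vt × [½(Pplat−PEEP) + (PIP−Pplat)] = 0.395 × [0.5×12.6 + 5.3] = 0.395 × 11.6 = 4.582 L·cmH2O.
Power = 23 × 4.582 = 105.39 L·cmH2O/min.

105.4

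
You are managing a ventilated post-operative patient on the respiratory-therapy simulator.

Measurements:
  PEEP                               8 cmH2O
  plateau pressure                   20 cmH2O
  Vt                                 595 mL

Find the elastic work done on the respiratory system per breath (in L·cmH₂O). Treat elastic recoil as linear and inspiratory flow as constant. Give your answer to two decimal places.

Elastic work ≈ ½ × (Pplat − PEEP) × Vt = 0.5 × (20 − 8) × 0.595 L = 0.5 × 12.0 × 0.595 = 3.57 L·cmH2O.

3.57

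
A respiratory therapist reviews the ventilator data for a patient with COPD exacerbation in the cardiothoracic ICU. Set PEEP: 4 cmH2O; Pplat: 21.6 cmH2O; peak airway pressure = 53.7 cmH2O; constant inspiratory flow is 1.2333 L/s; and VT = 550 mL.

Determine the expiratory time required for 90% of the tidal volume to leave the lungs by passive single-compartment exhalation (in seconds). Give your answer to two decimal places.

R = (PIP − Pplat)/V̇ = (53.7 − 21.6) / 1.2333 = 32.1/1.2333 = 26.028 cmH2O·s/L.
C = Vt/(Pplat − PEEP) = 550.0 / (21.6 − 4) = 550.0/17.6 = 31.25 mL/cmH2O.
τ = R × C = 26.028 × 0.03125 L/cmH2O = 0.8134 s.
t = −τ·ln(1 − 0.90) = −0.8134·ln(0.1) = 1.873 s.

1.87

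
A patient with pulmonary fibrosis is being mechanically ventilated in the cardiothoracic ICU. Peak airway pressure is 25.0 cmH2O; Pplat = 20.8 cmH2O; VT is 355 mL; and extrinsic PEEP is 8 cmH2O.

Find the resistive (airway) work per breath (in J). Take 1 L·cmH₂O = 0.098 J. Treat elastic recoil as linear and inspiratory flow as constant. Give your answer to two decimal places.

With constant inspiratory flow the resistive pressure is constant at PIP − Pplat = 25.0 − 20.8 = 4.2 cmH2O, so resistive work = 4.2 × 0.355 = 1.491 L·cmH2O.
× 0.098 J/(L·cmH2O) → 0.1461 J.

0.15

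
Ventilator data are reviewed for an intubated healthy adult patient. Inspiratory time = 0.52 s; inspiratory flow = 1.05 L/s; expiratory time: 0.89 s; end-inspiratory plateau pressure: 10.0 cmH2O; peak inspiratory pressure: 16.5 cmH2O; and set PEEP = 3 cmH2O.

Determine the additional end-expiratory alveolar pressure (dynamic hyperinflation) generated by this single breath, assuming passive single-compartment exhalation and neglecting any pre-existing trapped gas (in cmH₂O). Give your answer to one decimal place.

1.1

Vt = flow × Ti = 1.05 L/s × 0.52 s × 1000 mL/L = 546.0 mL.
R = (PIP − Pplat)/V̇ = (16.5 − 10.0) / 1.05 = 6.5/1.05 = 6.19 cmH2O·s/L.
C = Vt/(Pplat − PEEP) = 546.0 / (10.0 − 3) = 546.0/7.0 = 78.0 mL/cmH2O.
τ = R × C = 6.19 × 0.078 L/cmH2O = 0.4828 s.
Fraction remaining = e^(−Te/τ) = e^(−0.89/0.4828) = 0.1583; trapped volume = 546.0 × 0.1583 = 86.432 mL.
Additional alveolar pressure from trapping ≈ V_trapped / C = 86.432 / 78.0 = 1.108 cmH2O.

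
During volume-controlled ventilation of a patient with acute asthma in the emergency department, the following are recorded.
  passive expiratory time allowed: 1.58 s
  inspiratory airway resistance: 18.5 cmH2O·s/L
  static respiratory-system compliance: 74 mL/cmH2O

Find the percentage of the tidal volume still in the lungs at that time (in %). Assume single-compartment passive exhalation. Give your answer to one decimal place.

31.5

τ = R × C = 18.5 × 74 mL/cmH2O = 18.5 × 0.074 L/cmH2O = 1.369 s.
Passive exhalation: V(t)/V₀ = e^(−t/τ) = e^(−1.58/1.369) = 0.3153.
Fraction remaining = 0.3153 → 31.53%.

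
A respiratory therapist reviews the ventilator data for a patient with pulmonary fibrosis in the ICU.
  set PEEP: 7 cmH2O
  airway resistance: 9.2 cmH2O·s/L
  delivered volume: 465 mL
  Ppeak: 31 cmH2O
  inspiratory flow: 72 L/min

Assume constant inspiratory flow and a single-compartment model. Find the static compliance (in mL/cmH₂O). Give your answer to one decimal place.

Flow: 72 L/min ÷ 60 = 1.2 L/s.
Equation of motion (constant flow): PIP = Vt/C + R·V̇ + PEEP.
Vt/C = PIP − R·V̇ − PEEP = 31 − 9.2×1.2 − 7 = 31 − 11.04 − 7 = 12.96 cmH2O.
C = Vt / 12.96 = 465 / 12.96 = 35.88 mL/cmH2O.

35.9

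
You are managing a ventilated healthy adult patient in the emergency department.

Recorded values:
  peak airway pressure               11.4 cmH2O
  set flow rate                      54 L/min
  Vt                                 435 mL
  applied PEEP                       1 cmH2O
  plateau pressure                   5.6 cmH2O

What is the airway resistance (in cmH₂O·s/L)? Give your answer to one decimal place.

Flow: 54 L/min ÷ 60 = 0.9 L/s.
Raw = (PIP − Pplat) / flow = (11.4 − 5.6) / 0.9 = 5.8 / 0.9 = 6.444 cmH2O·s/L.

6.4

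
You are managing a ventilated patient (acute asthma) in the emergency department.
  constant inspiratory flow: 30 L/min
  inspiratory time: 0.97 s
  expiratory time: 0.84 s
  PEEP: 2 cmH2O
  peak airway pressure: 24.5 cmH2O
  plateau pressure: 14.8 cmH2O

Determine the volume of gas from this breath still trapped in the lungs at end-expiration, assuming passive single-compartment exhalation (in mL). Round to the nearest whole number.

Flow: 30 L/min ÷ 60 = 0.5 L/s.
Vt = flow × Ti = 0.5 L/s × 0.97 s × 1000 mL/L = 485.0 mL.
R = (PIP − Pplat)/V̇ = (24.5 − 14.8) / 0.5 = 9.7/0.5 = 19.4 cmH2O·s/L.
C = Vt/(Pplat − PEEP) = 485.0 / (14.8 − 2) = 485.0/12.8 = 37.891 mL/cmH2O.
τ = R × C = 19.4 × 0.03789 L/cmH2O = 0.7351 s.
Fraction remaining = e^(−Te/τ) = e^(−0.84/0.7351) = 0.319.
Trapped volume = 485.0 × 0.319 = 154.72 mL.

155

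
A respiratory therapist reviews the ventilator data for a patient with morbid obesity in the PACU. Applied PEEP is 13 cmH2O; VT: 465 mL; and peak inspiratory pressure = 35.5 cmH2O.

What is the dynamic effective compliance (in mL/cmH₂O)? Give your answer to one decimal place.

20.7

Dynamic compliance = Vt / (PIP − PEEP) = 465 / (35.5 − 13) = 465 / 22.5 = 20.667 mL/cmH2O.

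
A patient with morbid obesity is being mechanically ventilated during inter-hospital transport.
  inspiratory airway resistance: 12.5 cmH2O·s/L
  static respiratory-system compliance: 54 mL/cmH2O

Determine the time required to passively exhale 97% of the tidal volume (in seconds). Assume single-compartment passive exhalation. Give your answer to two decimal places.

τ = R × C = 12.5 × 54 mL/cmH2O = 12.5 × 0.054 L/cmH2O = 0.675 s.
Exhaled fraction f = 1 − e^(−t/τ) → t = −τ·ln(1 − f) = −0.675·ln(0.03) = 2.367 s.

2.37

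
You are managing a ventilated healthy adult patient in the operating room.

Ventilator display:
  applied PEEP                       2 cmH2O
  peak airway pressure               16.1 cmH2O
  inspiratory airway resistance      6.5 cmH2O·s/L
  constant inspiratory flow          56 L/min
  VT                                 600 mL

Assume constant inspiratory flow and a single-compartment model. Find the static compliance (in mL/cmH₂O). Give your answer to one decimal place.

Flow: 56 L/min ÷ 60 = 0.9333 L/s.
Equation of motion (constant flow): PIP = Vt/C + R·V̇ + PEEP.
Vt/C = PIP − R·V̇ − PEEP = 16.1 − 6.5×0.9333 − 2 = 16.1 − 6.066 − 2 = 8.034 cmH2O.
C = Vt / 8.034 = 600 / 8.034 = 74.683 mL/cmH2O.

74.7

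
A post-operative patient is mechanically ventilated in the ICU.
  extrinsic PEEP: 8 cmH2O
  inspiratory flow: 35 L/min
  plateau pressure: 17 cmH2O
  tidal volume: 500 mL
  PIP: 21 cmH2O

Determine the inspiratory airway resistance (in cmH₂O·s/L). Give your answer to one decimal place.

6.9

Flow: 35 L/min ÷ 60 = 0.5833 L/s.
Raw = (PIP − Pplat) / flow = (21 − 17) / 0.5833 = 4.0 / 0.5833 = 6.858 cmH2O·s/L.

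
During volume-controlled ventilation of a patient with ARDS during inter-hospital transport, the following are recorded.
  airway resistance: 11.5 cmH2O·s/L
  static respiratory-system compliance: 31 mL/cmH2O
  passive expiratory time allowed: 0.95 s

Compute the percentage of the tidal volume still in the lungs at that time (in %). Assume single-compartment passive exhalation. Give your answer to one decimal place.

τ = R × C = 11.5 × 31 mL/cmH2O = 11.5 × 0.031 L/cmH2O = 0.3565 s.
Passive exhalation: V(t)/V₀ = e^(−t/τ) = e^(−0.95/0.3565) = 0.06961.
Fraction remaining = 0.06961 → 6.961%.

7.0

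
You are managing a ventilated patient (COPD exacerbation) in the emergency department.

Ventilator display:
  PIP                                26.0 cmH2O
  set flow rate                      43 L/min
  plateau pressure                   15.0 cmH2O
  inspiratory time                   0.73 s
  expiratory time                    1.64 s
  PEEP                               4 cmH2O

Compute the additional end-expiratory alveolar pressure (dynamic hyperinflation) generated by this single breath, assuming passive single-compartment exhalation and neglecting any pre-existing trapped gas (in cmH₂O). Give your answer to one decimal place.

Flow: 43 L/min ÷ 60 = 0.7167 L/s.
Vt = flow × Ti = 0.7167 L/s × 0.73 s × 1000 mL/L = 523.19 mL.
R = (PIP − Pplat)/V̇ = (26.0 − 15.0) / 0.7167 = 11.0/0.7167 = 15.348 cmH2O·s/L.
C = Vt/(Pplat − PEEP) = 523.19 / (15.0 − 4) = 523.19/11.0 = 47.563 mL/cmH2O.
τ = R × C = 15.348 × 0.04756 L/cmH2O = 0.73 s.
Fraction remaining = e^(−Te/τ) = e^(−1.64/0.73) = 0.1058; trapped volume = 523.19 × 0.1058 = 55.354 mL.
Additional alveolar pressure from trapping ≈ V_trapped / C = 55.354 / 47.563 = 1.164 cmH2O.

1.2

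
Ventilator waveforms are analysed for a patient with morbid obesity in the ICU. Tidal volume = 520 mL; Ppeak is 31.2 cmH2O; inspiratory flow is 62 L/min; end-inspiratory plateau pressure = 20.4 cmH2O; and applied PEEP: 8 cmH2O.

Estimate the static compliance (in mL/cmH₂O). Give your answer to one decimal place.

Cstat = Vt / (Pplat − PEEP) = 520 / (20.4 − 8) = 520 / 12.4 = 41.935 mL/cmH2O.

41.9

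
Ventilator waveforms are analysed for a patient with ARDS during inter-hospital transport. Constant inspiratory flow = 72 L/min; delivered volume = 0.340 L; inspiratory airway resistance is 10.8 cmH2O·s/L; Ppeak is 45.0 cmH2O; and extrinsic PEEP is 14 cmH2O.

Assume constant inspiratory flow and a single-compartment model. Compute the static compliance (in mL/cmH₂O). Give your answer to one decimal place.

18.8

Flow: 72 L/min ÷ 60 = 1.2 L/s.
Equation of motion (constant flow): PIP = Vt/C + R·V̇ + PEEP.
Vt/C = PIP − R·V̇ − PEEP = 45.0 − 10.8×1.2 − 14 = 45.0 − 12.96 − 14 = 18.04 cmH2O.
C = Vt / 18.04 = 340 / 18.04 = 18.847 mL/cmH2O.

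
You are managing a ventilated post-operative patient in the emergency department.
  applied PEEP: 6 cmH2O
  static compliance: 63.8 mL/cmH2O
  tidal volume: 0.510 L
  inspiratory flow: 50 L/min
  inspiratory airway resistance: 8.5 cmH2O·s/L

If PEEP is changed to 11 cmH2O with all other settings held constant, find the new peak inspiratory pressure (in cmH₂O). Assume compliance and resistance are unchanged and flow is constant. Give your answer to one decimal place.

Flow: 50 L/min ÷ 60 = 0.8333 L/s.
PIP = Vt/C + R·V̇ + PEEP (constant-flow equation of motion).
Only the baseline term changes: ΔPIP = ΔPEEP = 11 − 6 = 5.0 cmH2O.
Original PIP = 510/63.8 + 8.5×0.8333 + 6 = 21.077 cmH2O; new PIP = 21.077 + (5.0) = 26.077 cmH2O.

26.1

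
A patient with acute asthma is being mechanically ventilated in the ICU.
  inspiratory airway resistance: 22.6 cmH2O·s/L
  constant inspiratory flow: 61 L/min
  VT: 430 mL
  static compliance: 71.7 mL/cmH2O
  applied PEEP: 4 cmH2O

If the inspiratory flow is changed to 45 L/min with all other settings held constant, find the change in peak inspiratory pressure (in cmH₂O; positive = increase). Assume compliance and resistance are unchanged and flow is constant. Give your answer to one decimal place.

Flow: 61 L/min ÷ 60 = 1.0167 L/s.
New flow: 45 L/min ÷ 60 = 0.75 L/s.
PIP = Vt/C + R·V̇ + PEEP (constant-flow equation of motion).
Only the resistive term changes: ΔPIP = R × ΔV̇ = 22.6 × (0.75 − 1.0167) = 22.6 × -0.2667 = -6.027 cmH2O.

-6.0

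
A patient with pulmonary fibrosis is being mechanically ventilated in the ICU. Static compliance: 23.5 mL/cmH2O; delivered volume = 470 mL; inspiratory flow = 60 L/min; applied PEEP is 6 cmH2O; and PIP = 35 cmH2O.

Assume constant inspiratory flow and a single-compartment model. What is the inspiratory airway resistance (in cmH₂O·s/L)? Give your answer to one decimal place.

9.0

Flow: 60 L/min ÷ 60 = 1 L/s.
Equation of motion (constant flow): PIP = Vt/C + R·V̇ + PEEP.
R·V̇ = PIP − Vt/C − PEEP = 35 − 470/23.5 − 6 = 35 − 20.0 − 6 = 9.0 cmH2O.
R = 9.0 / 1 = 9.0 cmH2O·s/L.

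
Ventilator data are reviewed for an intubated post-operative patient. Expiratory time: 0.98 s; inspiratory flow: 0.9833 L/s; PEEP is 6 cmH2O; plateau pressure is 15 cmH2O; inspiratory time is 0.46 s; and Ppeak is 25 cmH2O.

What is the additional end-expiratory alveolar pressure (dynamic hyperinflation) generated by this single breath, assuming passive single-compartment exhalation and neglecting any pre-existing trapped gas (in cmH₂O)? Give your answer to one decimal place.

1.3

Vt = flow × Ti = 0.9833 L/s × 0.46 s × 1000 mL/L = 452.32 mL.
R = (PIP − Pplat)/V̇ = (25 − 15) / 0.9833 = 10.0/0.9833 = 10.17 cmH2O·s/L.
C = Vt/(Pplat − PEEP) = 452.32 / (15 − 6) = 452.32/9.0 = 50.258 mL/cmH2O.
τ = R × C = 10.17 × 0.05026 L/cmH2O = 0.5111 s.
Fraction remaining = e^(−Te/τ) = e^(−0.98/0.5111) = 0.147; trapped volume = 452.32 × 0.147 = 66.491 mL.
Additional alveolar pressure from trapping ≈ V_trapped / C = 66.491 / 50.258 = 1.323 cmH2O.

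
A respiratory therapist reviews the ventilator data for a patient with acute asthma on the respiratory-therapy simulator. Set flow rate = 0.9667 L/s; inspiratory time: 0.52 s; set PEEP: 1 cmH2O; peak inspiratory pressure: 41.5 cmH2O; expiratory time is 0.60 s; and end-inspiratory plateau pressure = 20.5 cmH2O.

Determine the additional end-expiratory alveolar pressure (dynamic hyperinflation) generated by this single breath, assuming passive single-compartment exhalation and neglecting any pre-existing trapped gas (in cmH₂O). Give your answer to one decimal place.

Vt = flow × Ti = 0.9667 L/s × 0.52 s × 1000 mL/L = 502.68 mL.
R = (PIP − Pplat)/V̇ = (41.5 − 20.5) / 0.9667 = 21.0/0.9667 = 21.723 cmH2O·s/L.
C = Vt/(Pplat − PEEP) = 502.68 / (20.5 − 1) = 502.68/19.5 = 25.778 mL/cmH2O.
τ = R × C = 21.723 × 0.02578 L/cmH2O = 0.56 s.
Fraction remaining = e^(−Te/τ) = e^(−0.60/0.56) = 0.3425; trapped volume = 502.68 × 0.3425 = 172.17 mL.
Additional alveolar pressure from trapping ≈ V_trapped / C = 172.17 / 25.778 = 6.679 cmH2O.

6.7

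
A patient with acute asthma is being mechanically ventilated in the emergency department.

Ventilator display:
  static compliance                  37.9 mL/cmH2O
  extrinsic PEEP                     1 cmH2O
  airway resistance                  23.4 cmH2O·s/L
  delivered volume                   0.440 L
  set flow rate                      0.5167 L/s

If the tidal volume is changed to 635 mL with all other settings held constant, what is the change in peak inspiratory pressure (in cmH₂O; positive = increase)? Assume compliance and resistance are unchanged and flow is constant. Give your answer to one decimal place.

5.1

PIP = Vt/C + R·V̇ + PEEP (constant-flow equation of motion).
Only the elastic term changes: ΔPIP = ΔVt / C = (635 − 440) / 37.9 = 5.145 cmH2O.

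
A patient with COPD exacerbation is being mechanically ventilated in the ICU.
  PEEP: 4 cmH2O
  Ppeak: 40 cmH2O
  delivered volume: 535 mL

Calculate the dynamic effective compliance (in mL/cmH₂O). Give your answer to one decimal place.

Dynamic compliance = Vt / (PIP − PEEP) = 535 / (40 − 4) = 535 / 36.0 = 14.861 mL/cmH2O.

14.9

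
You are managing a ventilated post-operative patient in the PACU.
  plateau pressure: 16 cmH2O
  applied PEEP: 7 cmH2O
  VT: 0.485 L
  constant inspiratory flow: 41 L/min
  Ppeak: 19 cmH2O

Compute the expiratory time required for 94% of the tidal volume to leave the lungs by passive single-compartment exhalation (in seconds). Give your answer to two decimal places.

Flow: 41 L/min ÷ 60 = 0.6833 L/s.
R = (PIP − Pplat)/V̇ = (19 − 16) / 0.6833 = 3.0/0.6833 = 4.39 cmH2O·s/L.
C = Vt/(Pplat − PEEP) = 485.0 / (16 − 7) = 485.0/9.0 = 53.889 mL/cmH2O.
τ = R × C = 4.39 × 0.05389 L/cmH2O = 0.2366 s.
t = −τ·ln(1 − 0.94) = −0.2366·ln(0.06) = 0.6657 s.

0.67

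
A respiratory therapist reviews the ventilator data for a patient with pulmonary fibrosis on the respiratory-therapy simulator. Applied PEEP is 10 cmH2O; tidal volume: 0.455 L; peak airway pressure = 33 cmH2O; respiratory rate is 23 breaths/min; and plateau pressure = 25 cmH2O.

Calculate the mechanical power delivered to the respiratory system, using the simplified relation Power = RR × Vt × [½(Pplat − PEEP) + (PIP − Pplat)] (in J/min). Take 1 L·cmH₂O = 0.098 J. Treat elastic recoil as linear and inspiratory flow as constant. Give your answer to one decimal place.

Per-breath work = Vt × [½(Pplat−PEEP) + (PIP−Pplat)] = 0.455 × [0.5×15.0 + 8.0] = 0.455 × 15.5 = 7.053 L·cmH2O.
Power = 23 × 7.053 = 162.22 L·cmH2O/min.
× 0.098 J/(L·cmH2O) → 15.898 J/min.

15.9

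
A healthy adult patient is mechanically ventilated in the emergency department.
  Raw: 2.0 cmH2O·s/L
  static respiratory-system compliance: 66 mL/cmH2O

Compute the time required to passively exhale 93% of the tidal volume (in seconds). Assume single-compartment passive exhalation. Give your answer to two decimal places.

τ = R × C = 2.0 × 66 mL/cmH2O = 2.0 × 0.066 L/cmH2O = 0.132 s.
Exhaled fraction f = 1 − e^(−t/τ) → t = −τ·ln(1 − f) = −0.132·ln(0.07) = 0.351 s.

0.35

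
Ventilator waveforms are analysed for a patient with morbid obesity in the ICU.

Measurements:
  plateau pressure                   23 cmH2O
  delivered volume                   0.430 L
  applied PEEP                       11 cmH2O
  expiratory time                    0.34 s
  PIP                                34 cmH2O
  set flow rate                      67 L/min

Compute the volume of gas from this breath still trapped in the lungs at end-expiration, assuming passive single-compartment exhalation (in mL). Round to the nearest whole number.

Flow: 67 L/min ÷ 60 = 1.1167 L/s.
R = (PIP − Pplat)/V̇ = (34 − 23) / 1.1167 = 11.0/1.1167 = 9.85 cmH2O·s/L.
C = Vt/(Pplat − PEEP) = 430.0 / (23 − 11) = 430.0/12.0 = 35.833 mL/cmH2O.
τ = R × C = 9.85 × 0.03583 L/cmH2O = 0.3529 s.
Fraction remaining = e^(−Te/τ) = e^(−0.34/0.3529) = 0.3816.
Trapped volume = 430.0 × 0.3816 = 164.09 mL.

164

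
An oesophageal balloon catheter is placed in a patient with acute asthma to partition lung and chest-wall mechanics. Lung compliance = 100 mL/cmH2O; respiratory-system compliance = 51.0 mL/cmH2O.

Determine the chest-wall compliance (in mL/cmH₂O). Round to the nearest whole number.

104

1/Ccw = 1/Crs − 1/CL.
1/Ccw = 1/51.0 − 1/100 = 0.009608.
Ccw = 104.08 mL/cmH2O.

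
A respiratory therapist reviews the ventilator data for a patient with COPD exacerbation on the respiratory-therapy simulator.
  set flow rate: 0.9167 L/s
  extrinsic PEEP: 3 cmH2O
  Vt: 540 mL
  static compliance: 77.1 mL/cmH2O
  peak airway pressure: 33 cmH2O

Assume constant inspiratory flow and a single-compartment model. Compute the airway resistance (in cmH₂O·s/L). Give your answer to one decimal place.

25.1

Equation of motion (constant flow): PIP = Vt/C + R·V̇ + PEEP.
R·V̇ = PIP − Vt/C − PEEP = 33 − 540/77.1 − 3 = 33 − 7.004 − 3 = 22.996 cmH2O.
R = 22.996 / 0.9167 = 25.086 cmH2O·s/L.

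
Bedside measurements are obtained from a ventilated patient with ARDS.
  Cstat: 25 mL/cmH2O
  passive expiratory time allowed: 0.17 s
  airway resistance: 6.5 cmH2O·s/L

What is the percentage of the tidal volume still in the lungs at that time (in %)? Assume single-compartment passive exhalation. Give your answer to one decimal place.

35.1

τ = R × C = 6.5 × 25 mL/cmH2O = 6.5 × 0.025 L/cmH2O = 0.1625 s.
Passive exhalation: V(t)/V₀ = e^(−t/τ) = e^(−0.17/0.1625) = 0.3513.
Fraction remaining = 0.3513 → 35.13%.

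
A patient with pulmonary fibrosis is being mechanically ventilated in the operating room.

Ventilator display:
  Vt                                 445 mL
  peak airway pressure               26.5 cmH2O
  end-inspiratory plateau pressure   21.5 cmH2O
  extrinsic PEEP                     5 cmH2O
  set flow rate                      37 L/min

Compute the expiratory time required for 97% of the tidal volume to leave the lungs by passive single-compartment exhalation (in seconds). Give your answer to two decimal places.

Flow: 37 L/min ÷ 60 = 0.6167 L/s.
R = (PIP − Pplat)/V̇ = (26.5 − 21.5) / 0.6167 = 5.0/0.6167 = 8.108 cmH2O·s/L.
C = Vt/(Pplat − PEEP) = 445.0 / (21.5 − 5) = 445.0/16.5 = 26.97 mL/cmH2O.
τ = R × C = 8.108 × 0.02697 L/cmH2O = 0.2187 s.
t = −τ·ln(1 − 0.97) = −0.2187·ln(0.03) = 0.7669 s.

0.77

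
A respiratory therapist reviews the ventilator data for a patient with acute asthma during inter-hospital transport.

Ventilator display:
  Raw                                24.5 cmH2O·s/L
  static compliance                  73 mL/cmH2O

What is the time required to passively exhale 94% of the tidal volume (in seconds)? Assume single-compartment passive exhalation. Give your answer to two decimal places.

5.03

τ = R × C = 24.5 × 73 mL/cmH2O = 24.5 × 0.073 L/cmH2O = 1.789 s.
Exhaled fraction f = 1 − e^(−t/τ) → t = −τ·ln(1 − f) = −1.789·ln(0.06) = 5.033 s.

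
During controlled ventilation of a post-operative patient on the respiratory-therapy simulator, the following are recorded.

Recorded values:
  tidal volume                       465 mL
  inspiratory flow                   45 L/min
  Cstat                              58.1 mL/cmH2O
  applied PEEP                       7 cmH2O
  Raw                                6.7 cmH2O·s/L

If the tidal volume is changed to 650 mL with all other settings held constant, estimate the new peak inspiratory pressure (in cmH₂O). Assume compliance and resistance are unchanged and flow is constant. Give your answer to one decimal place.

23.2

Flow: 45 L/min ÷ 60 = 0.75 L/s.
PIP = Vt/C + R·V̇ + PEEP (constant-flow equation of motion).
Only the elastic term changes: ΔPIP = ΔVt / C = (650 − 465) / 58.1 = 3.184 cmH2O.
Original PIP = 465/58.1 + 6.7×0.75 + 7 = 20.028 cmH2O; new PIP = 20.028 + (3.184) = 23.212 cmH2O.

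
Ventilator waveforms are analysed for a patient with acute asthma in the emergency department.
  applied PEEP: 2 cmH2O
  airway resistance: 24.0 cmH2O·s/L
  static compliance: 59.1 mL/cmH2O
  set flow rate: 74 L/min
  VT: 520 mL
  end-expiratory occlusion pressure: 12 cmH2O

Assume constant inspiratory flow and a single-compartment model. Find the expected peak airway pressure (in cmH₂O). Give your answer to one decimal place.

50.4

Flow: 74 L/min ÷ 60 = 1.2333 L/s.
Total PEEP = 12 cmH2O (set 2 + intrinsic 10); this is the baseline alveolar pressure.
Equation of motion (constant flow): PIP = Vt/C + R·V̇ + PEEP.
PIP = 520/59.1 + 24.0×1.2333 + 12 = 8.799 + 29.599 + 12 = 50.398 cmH2O.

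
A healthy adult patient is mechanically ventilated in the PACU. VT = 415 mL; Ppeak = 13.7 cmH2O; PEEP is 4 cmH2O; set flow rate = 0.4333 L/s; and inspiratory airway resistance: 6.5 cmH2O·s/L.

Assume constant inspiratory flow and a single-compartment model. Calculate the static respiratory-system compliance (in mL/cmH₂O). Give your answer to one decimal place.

Equation of motion (constant flow): PIP = Vt/C + R·V̇ + PEEP.
Vt/C = PIP − R·V̇ − PEEP = 13.7 − 6.5×0.4333 − 4 = 13.7 − 2.816 − 4 = 6.884 cmH2O.
C = Vt / 6.884 = 415 / 6.884 = 60.285 mL/cmH2O.

60.3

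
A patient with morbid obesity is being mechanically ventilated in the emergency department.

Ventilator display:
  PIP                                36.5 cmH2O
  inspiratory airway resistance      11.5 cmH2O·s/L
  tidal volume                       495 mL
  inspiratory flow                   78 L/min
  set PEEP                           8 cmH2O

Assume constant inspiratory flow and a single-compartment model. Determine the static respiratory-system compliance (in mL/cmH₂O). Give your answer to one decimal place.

36.5

Flow: 78 L/min ÷ 60 = 1.3 L/s.
Equation of motion (constant flow): PIP = Vt/C + R·V̇ + PEEP.
Vt/C = PIP − R·V̇ − PEEP = 36.5 − 11.5×1.3 − 8 = 36.5 − 14.95 − 8 = 13.55 cmH2O.
C = Vt / 13.55 = 495 / 13.55 = 36.531 mL/cmH2O.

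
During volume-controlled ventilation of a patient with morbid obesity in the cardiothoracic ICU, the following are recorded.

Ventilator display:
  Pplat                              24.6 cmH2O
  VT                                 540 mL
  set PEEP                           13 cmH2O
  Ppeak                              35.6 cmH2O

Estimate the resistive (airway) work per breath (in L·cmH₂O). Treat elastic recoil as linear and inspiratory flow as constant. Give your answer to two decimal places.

5.94

With constant inspiratory flow the resistive pressure is constant at PIP − Pplat = 35.6 − 24.6 = 11.0 cmH2O, so resistive work = 11.0 × 0.540 = 5.94 L·cmH2O.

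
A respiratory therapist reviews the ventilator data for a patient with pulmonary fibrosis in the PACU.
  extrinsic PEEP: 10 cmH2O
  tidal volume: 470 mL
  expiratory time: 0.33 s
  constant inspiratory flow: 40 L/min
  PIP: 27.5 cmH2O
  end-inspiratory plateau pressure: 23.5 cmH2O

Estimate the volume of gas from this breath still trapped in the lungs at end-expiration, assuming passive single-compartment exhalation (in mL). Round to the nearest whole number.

Flow: 40 L/min ÷ 60 = 0.6667 L/s.
R = (PIP − Pplat)/V̇ = (27.5 − 23.5) / 0.6667 = 4.0/0.6667 = 6.0 cmH2O·s/L.
C = Vt/(Pplat − PEEP) = 470.0 / (23.5 − 10) = 470.0/13.5 = 34.815 mL/cmH2O.
τ = R × C = 6.0 × 0.03482 L/cmH2O = 0.2089 s.
Fraction remaining = e^(−Te/τ) = e^(−0.33/0.2089) = 0.206.
Trapped volume = 470.0 × 0.206 = 96.82 mL.

97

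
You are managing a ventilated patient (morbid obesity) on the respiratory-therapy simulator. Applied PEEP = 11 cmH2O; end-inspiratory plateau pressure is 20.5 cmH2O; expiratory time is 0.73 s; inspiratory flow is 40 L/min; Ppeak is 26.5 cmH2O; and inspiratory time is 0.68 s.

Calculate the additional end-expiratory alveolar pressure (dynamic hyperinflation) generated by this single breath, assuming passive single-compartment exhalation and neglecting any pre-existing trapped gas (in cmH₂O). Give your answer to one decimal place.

1.7

Flow: 40 L/min ÷ 60 = 0.6667 L/s.
Vt = flow × Ti = 0.6667 L/s × 0.68 s × 1000 mL/L = 453.36 mL.
R = (PIP − Pplat)/V̇ = (26.5 − 20.5) / 0.6667 = 6.0/0.6667 = 9.0 cmH2O·s/L.
C = Vt/(Pplat − PEEP) = 453.36 / (20.5 − 11) = 453.36/9.5 = 47.722 mL/cmH2O.
τ = R × C = 9.0 × 0.04772 L/cmH2O = 0.4295 s.
Fraction remaining = e^(−Te/τ) = e^(−0.73/0.4295) = 0.1827; trapped volume = 453.36 × 0.1827 = 82.829 mL.
Additional alveolar pressure from trapping ≈ V_trapped / C = 82.829 / 47.722 = 1.736 cmH2O.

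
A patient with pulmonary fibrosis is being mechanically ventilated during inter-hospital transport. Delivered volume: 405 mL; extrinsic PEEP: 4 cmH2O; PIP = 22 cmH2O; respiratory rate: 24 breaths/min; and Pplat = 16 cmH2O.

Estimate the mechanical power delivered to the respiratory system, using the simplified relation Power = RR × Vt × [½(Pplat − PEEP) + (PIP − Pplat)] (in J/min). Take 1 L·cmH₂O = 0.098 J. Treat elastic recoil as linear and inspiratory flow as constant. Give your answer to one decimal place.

11.4

Per-breath work = Vt × [½(Pplat−PEEP) + (PIP−Pplat)] = 0.405 × [0.5×12.0 + 6.0] = 0.405 × 12.0 = 4.86 L·cmH2O.
Power = 24 × 4.86 = 116.64 L·cmH2O/min.
× 0.098 J/(L·cmH2O) → 11.431 J/min.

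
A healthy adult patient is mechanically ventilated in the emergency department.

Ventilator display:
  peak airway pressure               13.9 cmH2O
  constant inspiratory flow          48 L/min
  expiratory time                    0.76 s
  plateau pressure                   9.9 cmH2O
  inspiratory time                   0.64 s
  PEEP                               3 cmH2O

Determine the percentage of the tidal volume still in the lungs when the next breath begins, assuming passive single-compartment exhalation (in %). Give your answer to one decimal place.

Flow: 48 L/min ÷ 60 = 0.8 L/s.
Vt = flow × Ti = 0.8 L/s × 0.64 s × 1000 mL/L = 512.0 mL.
R = (PIP − Pplat)/V̇ = (13.9 − 9.9) / 0.8 = 4.0/0.8 = 5.0 cmH2O·s/L.
C = Vt/(Pplat − PEEP) = 512.0 / (9.9 − 3) = 512.0/6.9 = 74.203 mL/cmH2O.
τ = R × C = 5.0 × 0.0742 L/cmH2O = 0.371 s.
Fraction remaining at end-expiration = e^(−Te/τ) = e^(−0.76/0.371) = 0.1289 → 12.89%.

12.9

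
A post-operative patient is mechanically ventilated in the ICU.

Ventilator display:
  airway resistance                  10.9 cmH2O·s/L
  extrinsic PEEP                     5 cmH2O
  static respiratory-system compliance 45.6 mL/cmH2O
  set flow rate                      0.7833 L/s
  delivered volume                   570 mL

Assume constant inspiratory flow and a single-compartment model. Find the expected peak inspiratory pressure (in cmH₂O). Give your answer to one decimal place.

Equation of motion (constant flow): PIP = Vt/C + R·V̇ + PEEP.
PIP = 570/45.6 + 10.9×0.7833 + 5 = 12.5 + 8.538 + 5 = 26.038 cmH2O.

26.0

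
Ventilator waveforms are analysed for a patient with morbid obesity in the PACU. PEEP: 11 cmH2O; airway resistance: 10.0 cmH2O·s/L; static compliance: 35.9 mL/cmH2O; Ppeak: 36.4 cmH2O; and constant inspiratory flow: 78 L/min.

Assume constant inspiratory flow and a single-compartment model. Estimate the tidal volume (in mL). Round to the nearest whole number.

445

Flow: 78 L/min ÷ 60 = 1.3 L/s.
Equation of motion (constant flow): PIP = Vt/C + R·V̇ + PEEP.
Vt/C = PIP − R·V̇ − PEEP = 36.4 − 13.0 − 11 = 12.4 cmH2O.
Vt = C × 12.4 = 35.9 × 12.4 = 445.16 mL.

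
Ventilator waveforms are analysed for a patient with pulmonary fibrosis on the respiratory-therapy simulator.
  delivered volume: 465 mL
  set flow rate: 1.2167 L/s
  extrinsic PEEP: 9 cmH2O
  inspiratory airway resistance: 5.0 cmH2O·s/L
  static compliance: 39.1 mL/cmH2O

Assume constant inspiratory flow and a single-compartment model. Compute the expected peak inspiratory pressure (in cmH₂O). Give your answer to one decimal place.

27.0

Equation of motion (constant flow): PIP = Vt/C + R·V̇ + PEEP.
PIP = 465/39.1 + 5.0×1.2167 + 9 = 11.893 + 6.084 + 9 = 26.977 cmH2O.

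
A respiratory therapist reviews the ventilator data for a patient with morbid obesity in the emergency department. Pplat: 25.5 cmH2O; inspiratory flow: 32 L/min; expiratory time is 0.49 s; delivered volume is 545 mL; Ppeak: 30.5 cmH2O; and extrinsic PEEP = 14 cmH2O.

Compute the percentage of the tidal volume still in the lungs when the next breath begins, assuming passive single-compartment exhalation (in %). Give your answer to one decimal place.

Flow: 32 L/min ÷ 60 = 0.5333 L/s.
R = (PIP − Pplat)/V̇ = (30.5 − 25.5) / 0.5333 = 5.0/0.5333 = 9.376 cmH2O·s/L.
C = Vt/(Pplat − PEEP) = 545.0 / (25.5 − 14) = 545.0/11.5 = 47.391 mL/cmH2O.
τ = R × C = 9.376 × 0.04739 L/cmH2O = 0.4443 s.
Fraction remaining at end-expiration = e^(−Te/τ) = e^(−0.49/0.4443) = 0.3319 → 33.19%.

33.2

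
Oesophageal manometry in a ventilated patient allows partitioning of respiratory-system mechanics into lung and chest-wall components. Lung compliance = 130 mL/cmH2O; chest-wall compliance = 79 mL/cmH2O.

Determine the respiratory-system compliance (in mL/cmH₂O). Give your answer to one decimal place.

49.1

Lung and chest wall are elastances in series: 1/Crs = 1/CL + 1/Ccw.
1/Crs = 1/130 + 1/79 = 0.02035.
Crs = 49.14 mL/cmH2O.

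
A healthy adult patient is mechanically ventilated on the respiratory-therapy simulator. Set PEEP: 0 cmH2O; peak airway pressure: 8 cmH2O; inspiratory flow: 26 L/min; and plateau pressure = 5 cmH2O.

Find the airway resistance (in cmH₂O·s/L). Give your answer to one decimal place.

Flow: 26 L/min ÷ 60 = 0.4333 L/s.
Raw = (PIP − Pplat) / flow = (8 − 5) / 0.4333 = 3.0 / 0.4333 = 6.924 cmH2O·s/L.

6.9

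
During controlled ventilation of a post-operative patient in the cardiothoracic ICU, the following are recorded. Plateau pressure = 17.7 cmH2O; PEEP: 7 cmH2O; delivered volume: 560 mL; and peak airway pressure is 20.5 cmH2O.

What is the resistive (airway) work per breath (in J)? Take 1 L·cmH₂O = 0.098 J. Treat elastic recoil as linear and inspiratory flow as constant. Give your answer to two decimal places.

With constant inspiratory flow the resistive pressure is constant at PIP − Pplat = 20.5 − 17.7 = 2.8 cmH2O, so resistive work = 2.8 × 0.560 = 1.568 L·cmH2O.
× 0.098 J/(L·cmH2O) → 0.1537 J.

0.15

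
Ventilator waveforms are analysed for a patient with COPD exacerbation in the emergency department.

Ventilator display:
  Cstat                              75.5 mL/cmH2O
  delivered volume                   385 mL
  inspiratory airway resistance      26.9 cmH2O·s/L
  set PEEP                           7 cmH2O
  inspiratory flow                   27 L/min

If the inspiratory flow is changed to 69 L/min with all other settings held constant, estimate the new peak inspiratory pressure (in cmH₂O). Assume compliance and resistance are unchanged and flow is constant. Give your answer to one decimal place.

Flow: 27 L/min ÷ 60 = 0.45 L/s.
New flow: 69 L/min ÷ 60 = 1.15 L/s.
PIP = Vt/C + R·V̇ + PEEP (constant-flow equation of motion).
Only the resistive term changes: ΔPIP = R × ΔV̇ = 26.9 × (1.15 − 0.45) = 26.9 × 0.7 = 18.83 cmH2O.
Original PIP = 385/75.5 + 26.9×0.45 + 7 = 24.204 cmH2O; new PIP = 24.204 + (18.83) = 43.034 cmH2O.

43.0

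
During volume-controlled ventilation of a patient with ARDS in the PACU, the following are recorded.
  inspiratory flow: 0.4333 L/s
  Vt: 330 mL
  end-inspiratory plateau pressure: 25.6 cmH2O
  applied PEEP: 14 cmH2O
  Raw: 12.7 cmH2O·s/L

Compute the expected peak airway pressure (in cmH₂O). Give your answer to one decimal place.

PIP = Pplat + Raw × flow = 25.6 + 12.7 × 0.4333 = 25.6 + 5.503 = 31.103 cmH2O.

31.1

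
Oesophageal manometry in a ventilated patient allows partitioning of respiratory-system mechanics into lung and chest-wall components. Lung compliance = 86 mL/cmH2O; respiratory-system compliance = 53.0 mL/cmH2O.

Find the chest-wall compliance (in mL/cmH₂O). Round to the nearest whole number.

1/Ccw = 1/Crs − 1/CL.
1/Ccw = 1/53.0 − 1/86 = 0.00724.
Ccw = 138.12 mL/cmH2O.

138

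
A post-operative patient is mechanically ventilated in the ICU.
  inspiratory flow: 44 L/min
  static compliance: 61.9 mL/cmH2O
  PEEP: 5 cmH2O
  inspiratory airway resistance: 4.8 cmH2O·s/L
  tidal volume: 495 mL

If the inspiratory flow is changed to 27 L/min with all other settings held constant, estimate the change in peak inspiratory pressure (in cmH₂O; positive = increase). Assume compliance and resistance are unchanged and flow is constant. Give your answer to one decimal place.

Flow: 44 L/min ÷ 60 = 0.7333 L/s.
New flow: 27 L/min ÷ 60 = 0.45 L/s.
PIP = Vt/C + R·V̇ + PEEP (constant-flow equation of motion).
Only the resistive term changes: ΔPIP = R × ΔV̇ = 4.8 × (0.45 − 0.7333) = 4.8 × -0.2833 = -1.36 cmH2O.

-1.4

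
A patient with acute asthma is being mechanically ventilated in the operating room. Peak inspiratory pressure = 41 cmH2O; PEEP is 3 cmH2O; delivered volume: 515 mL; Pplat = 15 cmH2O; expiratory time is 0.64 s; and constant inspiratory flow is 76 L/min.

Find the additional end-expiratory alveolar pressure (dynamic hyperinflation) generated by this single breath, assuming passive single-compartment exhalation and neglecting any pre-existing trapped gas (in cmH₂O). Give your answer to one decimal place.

5.8

Flow: 76 L/min ÷ 60 = 1.2667 L/s.
R = (PIP − Pplat)/V̇ = (41 − 15) / 1.2667 = 26.0/1.2667 = 20.526 cmH2O·s/L.
C = Vt/(Pplat − PEEP) = 515.0 / (15 − 3) = 515.0/12.0 = 42.917 mL/cmH2O.
τ = R × C = 20.526 × 0.04292 L/cmH2O = 0.881 s.
Fraction remaining = e^(−Te/τ) = e^(−0.64/0.881) = 0.4836; trapped volume = 515.0 × 0.4836 = 249.05 mL.
Additional alveolar pressure from trapping ≈ V_trapped / C = 249.05 / 42.917 = 5.803 cmH2O.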